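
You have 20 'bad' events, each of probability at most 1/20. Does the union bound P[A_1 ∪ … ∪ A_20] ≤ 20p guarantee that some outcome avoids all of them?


Union bound: P[∪_{i=1}^{20} A_i] ≤ Σ_i P[A_i] ≤ 20·p = 20·(1/20) = 1.
Numerically: 1 ≈ 1.0000.
Is 1 < 1? NO.
Since the bound 1 is ≥ 1, the union bound is uninformative here; it does NOT by itself certify existence.

20·p = 1 ≈ 1.0000; existence NOT certified by the union bound.


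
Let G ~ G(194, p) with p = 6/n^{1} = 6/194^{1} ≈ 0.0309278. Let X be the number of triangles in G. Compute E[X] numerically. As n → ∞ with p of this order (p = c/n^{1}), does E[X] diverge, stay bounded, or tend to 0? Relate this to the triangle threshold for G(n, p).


Number of potential triangles: C(194, 3) = 1198144.
Each occurs with probability p³ ≈ (0.0309278)³ ≈ 2.95834324e-05.
By linearity: E[X] = C(194, 3)·p³ ≈ 1198144 · 2.95834324e-05 ≈ 35.445212.
Here α = 1, so p = 6/n is exactly at the triangle threshold p ~ 1/n. Asymptotically E[X] → c³/6 = 6³/6 = 36 ≈ 36.000000, a bounded constant. In this regime the triangle count is asymptotically Poisson(c³/6).

E[X] ≈ 35.445212; in regime p = Θ(1/n^{1}) E[X] stays bounded (at the triangle threshold p ~ 1/n).


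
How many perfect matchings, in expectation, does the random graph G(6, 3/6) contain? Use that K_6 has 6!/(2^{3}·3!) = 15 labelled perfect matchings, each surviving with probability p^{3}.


K_6 has 6!/(2^{3}·3!) = 15 labelled perfect matchings.
For each such perfect matching H, let X_H = 1 if all 3 edges of H are present in G. Then P[X_H = 1] = p^{3} = (1/2)^{3} = 1/8.
By linearity of expectation: E[X] = Σ_H E[X_H] = 15 · p^{3} = 15 · 1/8 = 15/8.
Numerically: E[X] ≈ 1.875.

E[X] = 15 · (1/2)^{3} = 15/8 ≈ 1.875.


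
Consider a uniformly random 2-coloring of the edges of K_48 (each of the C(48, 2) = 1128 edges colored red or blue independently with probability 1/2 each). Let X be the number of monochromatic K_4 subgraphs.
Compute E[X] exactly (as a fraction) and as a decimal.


Let X = Σ_S X_S over the C(48, 4) = 194580 subsets S of size 4, where X_S = 1 if the K_4 on S is monochromatic.
For a fixed S, the K_4 on S has C(4, 2) = 6 edges. P[all 6 edges red] = (1/2)^6, and likewise for blue, so P[monochromatic] = 2·(1/2)^6 = 2^{1 − 6} = 1/32.
By linearity of expectation: E[X] = C(48, 4) · 2^{1 − 6} = 194580 · 1/32 = 48645/8.
Numerically: E[X] ≈ 6080.625000.

E[X] = C(48,4)·2^(1−C(4,2)) = 48645/8 ≈ 6080.625000.


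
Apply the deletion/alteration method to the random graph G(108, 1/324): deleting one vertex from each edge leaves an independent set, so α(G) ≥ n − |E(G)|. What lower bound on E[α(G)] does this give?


E[|E(G)|] = C(108, 2)·p = 5778 · (1/324) = 107/6.
E[α(G)] ≥ n − E[|E(G)|] = 108 − 107/6 = 541/6.
Numerically: ≈ 90.16667.
(This is only a lower bound; the true E[α(G)] may be larger.)

E[α(G)] ≥ 541/6 ≈ 90.16667.


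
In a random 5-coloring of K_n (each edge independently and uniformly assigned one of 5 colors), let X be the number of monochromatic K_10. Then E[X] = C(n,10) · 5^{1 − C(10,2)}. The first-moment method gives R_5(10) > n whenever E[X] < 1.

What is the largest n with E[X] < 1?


We need C(n, 10) · 5^{1 − 45} < 1, i.e. C(n, 10) < 5^{45 − 1} = 5684341886080801486968994140625.
Check values of n near the boundary:
  n = 5388: C(5388, 10) = 5634865093375880654852250419586; 5634865093375880654852250419586 < 5684341886080801486968994140625? YES
  n = 5389: C(5389, 10) = 5645340767466558997768874792926; 5645340767466558997768874792926 < 5684341886080801486968994140625? YES
  n = 5390: C(5390, 10) = 5655833965919099070255434039753; 5655833965919099070255434039753 < 5684341886080801486968994140625? YES
  n = 5391: C(5391, 10) = 5666344714787188828795213697883; 5666344714787188828795213697883 < 5684341886080801486968994140625? YES
  n = 5392: C(5392, 10) = 5676873040158402483252283957448; 5676873040158402483252283957448 < 5684341886080801486968994140625? YES
  n = 5393: C(5393, 10) = 5687418968154238267170642278008; 5687418968154238267170642278008 < 5684341886080801486968994140625? NO
  n = 5394: C(5394, 10) = 5697982524930156243149785372878; 5697982524930156243149785372878 < 5684341886080801486968994140625? NO
The largest n with C(n, 10) < 5684341886080801486968994140625 is n = 5392 (where E[X] = 5676873040158402483252283957448/5684341886080801486968994140625 ≈ 0.999). Hence R_5(10) > 5392, i.e. R_5(10) ≥ 5393.

Largest n = 5392; hence R_5(10) > 5392.


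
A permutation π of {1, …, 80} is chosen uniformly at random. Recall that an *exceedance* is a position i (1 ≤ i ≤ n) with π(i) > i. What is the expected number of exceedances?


Write X = Σ_{i=1}^{80} X_i, where X_i = 1_{π(i) > i}.
For each fixed i, π(i) is uniform over {1, …, 80} (marginal of a uniform permutation), so P[π(i) > i] = (n − i)/n. Summing: Σ_{i=1}^{80} (n − i)/n = (0 + 1 + … + 79)/80 = 80(80 − 1)/(2·80) = (80 − 1)/2.
Hence E[X] = Σ_{i=1}^{80} (80 − i)/80 = 79/2 ≈ 39.500.

E[X] = 79/2 = 39.500.


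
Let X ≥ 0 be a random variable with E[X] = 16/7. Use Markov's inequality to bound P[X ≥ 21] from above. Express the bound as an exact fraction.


μ = E[X] = 16/7, a = 21.
Markov: P[X ≥ 21] ≤ μ/a = (16/7)/21 = 16/147.
Numerically: ≈ 0.108844.
(Since a = 21 > μ = 2.285714, the bound 16/147 is < 1 and informative.)

P[X ≥ 21] ≤ 16/147 ≈ 0.108844.


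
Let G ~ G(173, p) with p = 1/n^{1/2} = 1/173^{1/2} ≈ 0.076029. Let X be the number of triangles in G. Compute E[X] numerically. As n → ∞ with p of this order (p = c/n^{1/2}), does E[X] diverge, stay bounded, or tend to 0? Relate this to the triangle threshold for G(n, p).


Number of potential triangles: C(173, 3) = 848046.
Each occurs with probability p³ ≈ (0.076029)³ ≈ 4.3947163e-04.
By linearity: E[X] = C(173, 3)·p³ ≈ 848046 · 4.3947163e-04 ≈ 372.69216.
Since α = 1/2 < 1, p = c/n^{1/2} ≫ 1/n is above the triangle threshold p ~ 1/n. Asymptotically E[X] ~ (c³/6)·n^{3(1−α)} = (1³/6)·n^{1.5} → ∞; triangles are abundant w.h.p.

E[X] ≈ 372.69216; in regime p = Θ(1/n^{1/2}) E[X] diverges (above the triangle threshold p ~ 1/n).


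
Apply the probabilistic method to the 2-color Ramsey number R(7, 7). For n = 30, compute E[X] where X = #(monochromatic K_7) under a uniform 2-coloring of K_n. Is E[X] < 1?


E[X] = C(30, 7) · 2^{1 − 21} = 2035800 · 2^{−20} = 2035800/1048576.
As a reduced fraction: E[X] = 254475/131072 ≈ 1.9414902.
Is E[X] < 1? NO.
Since E[X] ≥ 1, the first-moment bound is inconclusive at n = 30; it does NOT by itself certify R(7, 7) > 30.

E[X] = 254475/131072 ≈ 1.9414902; E[X] ≥ 1; first-moment method inconclusive here.


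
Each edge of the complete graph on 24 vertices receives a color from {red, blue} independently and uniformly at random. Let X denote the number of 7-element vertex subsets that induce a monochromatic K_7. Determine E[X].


Let X = Σ_S X_S over the C(24, 7) = 346104 subsets S of size 7, where X_S = 1 if the K_7 on S is monochromatic.
For a fixed S, the K_7 on S has C(7, 2) = 21 edges. P[all 21 edges red] = (1/2)^21, and likewise for blue, so P[monochromatic] = 2·(1/2)^21 = 2^{1 − 21} = 1/1048576.
Summing: E[X] = C(24, 7) · 2^{1 − 21} = 346104 · 1/1048576 = 43263/131072.
Numerically: E[X] ≈ 0.3301.

E[X] = C(24,7)·2^(1−C(7,2)) = 43263/131072 ≈ 0.3301.


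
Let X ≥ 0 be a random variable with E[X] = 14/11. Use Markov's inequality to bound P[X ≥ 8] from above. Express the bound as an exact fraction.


μ = E[X] = 14/11, a = 8.
Markov: P[X ≥ 8] ≤ μ/a = (14/11)/8 = 7/44.
Numerically: ≈ 0.15909.
(Since a = 8 > μ = 1.27273, the bound 7/44 is < 1 and informative.)

P[X ≥ 8] ≤ 7/44 ≈ 0.15909.


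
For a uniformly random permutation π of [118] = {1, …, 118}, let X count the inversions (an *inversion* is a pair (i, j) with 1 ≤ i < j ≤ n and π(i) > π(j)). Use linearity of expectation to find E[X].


Write X = Σ X_I over the C(118, 2) = 6903 pairs i < j, with X_I the indicator of one inversion.
There are 6903 indicators.
For each fixed pair i < j, the values π(i) and π(j) are two distinct elements of {1, …, 118} in uniformly random order; by symmetry P[π(i) > π(j)] = 1/2.
By linearity: E[X] = 6903 · (1/2) = C(118, 2) · (1/2) = 6903/2 = 6903/2 ≈ 3451.5000.

E[X] = 6903/2 = 3451.5000.


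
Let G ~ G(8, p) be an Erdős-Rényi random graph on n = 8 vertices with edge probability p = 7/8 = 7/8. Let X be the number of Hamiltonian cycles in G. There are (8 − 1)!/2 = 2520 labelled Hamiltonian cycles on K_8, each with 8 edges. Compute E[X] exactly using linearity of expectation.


K_8 has (8 − 1)!/2 = 2520 labelled Hamiltonian cycles.
For each such Hamiltonian cycle H, let X_H = 1 if all 8 edges of H are present in G. Then P[X_H = 1] = p^{8} = (7/8)^{8} = 5764801/16777216.
By linearity of expectation: E[X] = Σ_H E[X_H] = 2520 · p^{8} = 2520 · 5764801/16777216 = 1815912315/2097152.
Numerically: E[X] ≈ 865.89.

E[X] = 2520 · (7/8)^{8} = 1815912315/2097152 ≈ 865.89.


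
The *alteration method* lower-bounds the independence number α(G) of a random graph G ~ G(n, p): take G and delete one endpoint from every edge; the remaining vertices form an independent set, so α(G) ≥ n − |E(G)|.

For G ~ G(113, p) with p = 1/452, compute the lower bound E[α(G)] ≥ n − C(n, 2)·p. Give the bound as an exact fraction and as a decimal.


E[|E(G)|] = C(113, 2)·p = 6328 · (1/452) = 14.
E[α(G)] ≥ n − E[|E(G)|] = 113 − 14 = 99.
Numerically: ≈ 99.0000.
(This is only a lower bound; the true E[α(G)] may be larger.)

E[α(G)] ≥ 99 ≈ 99.0000.


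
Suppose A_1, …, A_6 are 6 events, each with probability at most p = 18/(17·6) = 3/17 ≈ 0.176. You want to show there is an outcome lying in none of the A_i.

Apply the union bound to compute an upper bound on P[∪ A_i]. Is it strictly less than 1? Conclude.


Union bound: P[∪_{i=1}^{6} A_i] ≤ Σ_i P[A_i] ≤ 6·p = 6·(3/17) = 18/17.
Numerically: 18/17 ≈ 1.059.
Is 18/17 < 1? NO.
Since the bound 18/17 is ≥ 1, the union bound is uninformative here; it does NOT by itself certify existence.

6·p = 18/17 ≈ 1.059; existence NOT certified by the union bound.


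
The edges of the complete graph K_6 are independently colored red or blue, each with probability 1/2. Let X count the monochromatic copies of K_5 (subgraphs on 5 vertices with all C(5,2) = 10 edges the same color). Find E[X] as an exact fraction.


Let X = Σ_S X_S over the C(6, 5) = 6 subsets S of size 5, where X_S = 1 if the K_5 on S is monochromatic.
For a fixed S, the K_5 on S has C(5, 2) = 10 edges. P[all 10 edges red] = (1/2)^10, and likewise for blue, so P[monochromatic] = 2·(1/2)^10 = 2^{1 − 10} = 1/512.
By linearity of expectation: E[X] = C(6, 5) · 2^{1 − 10} = 6 · 1/512 = 3/256.
Numerically: E[X] ≈ 0.01172.

E[X] = C(6,5)·2^(1−C(5,2)) = 3/256 ≈ 0.01172.


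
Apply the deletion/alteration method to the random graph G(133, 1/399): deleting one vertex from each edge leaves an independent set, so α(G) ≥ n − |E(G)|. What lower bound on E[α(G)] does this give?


E[|E(G)|] = C(133, 2)·p = 8778 · (1/399) = 22.
E[α(G)] ≥ n − E[|E(G)|] = 133 − 22 = 111.
Numerically: ≈ 111.00000.
(This is only a lower bound; the true E[α(G)] may be larger.)

E[α(G)] ≥ 111 ≈ 111.00000.


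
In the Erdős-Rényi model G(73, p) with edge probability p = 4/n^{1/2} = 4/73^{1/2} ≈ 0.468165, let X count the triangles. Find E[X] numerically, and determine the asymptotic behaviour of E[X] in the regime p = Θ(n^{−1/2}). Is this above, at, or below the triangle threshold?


Number of potential triangles: C(73, 3) = 62196.
Each occurs with probability p³ ≈ (0.468165)³ ≈ 1.02611417e-01.
By linearity: E[X] = C(73, 3)·p³ ≈ 62196 · 1.02611417e-01 ≈ 6382.019674.
Since α = 1/2 < 1, p = c/n^{1/2} ≫ 1/n is above the triangle threshold p ~ 1/n. Asymptotically E[X] ~ (c³/6)·n^{3(1−α)} = (4³/6)·n^{1.5} → ∞; triangles are abundant w.h.p.

E[X] ≈ 6382.019674; in regime p = Θ(1/n^{1/2}) E[X] diverges (above the triangle threshold p ~ 1/n).


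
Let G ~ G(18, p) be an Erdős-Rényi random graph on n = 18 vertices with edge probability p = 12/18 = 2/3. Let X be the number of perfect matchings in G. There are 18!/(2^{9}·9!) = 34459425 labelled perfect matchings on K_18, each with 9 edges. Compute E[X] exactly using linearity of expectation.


K_18 has 18!/(2^{9}·9!) = 34459425 labelled perfect matchings.
For each such perfect matching H, let X_H = 1 if all 9 edges of H are present in G. Then P[X_H = 1] = p^{9} = (2/3)^{9} = 512/19683.
By linearity of expectation: E[X] = Σ_H E[X_H] = 34459425 · p^{9} = 34459425 · 512/19683 = 217817600/243.
Numerically: E[X] ≈ 8.96e+05.

E[X] = 34459425 · (2/3)^{9} = 217817600/243 ≈ 8.96e+05.


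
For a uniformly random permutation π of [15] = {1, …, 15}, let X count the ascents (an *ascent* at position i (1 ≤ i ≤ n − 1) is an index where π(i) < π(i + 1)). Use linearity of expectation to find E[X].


Write X = Σ X_I over i = 1, …, 14, with X_I the indicator of one ascent.
There are 14 indicators.
For each fixed i, the pair (π(i), π(i+1)) is a uniformly random ordered pair of distinct values from {1, …, 15}; by symmetry P[π(i) < π(i+1)] = 1/2.
By linearity: E[X] = 14 · (1/2) = (15 − 1) · (1/2) = 7 ≈ 7.000000.

E[X] = 7 = 7.000000.


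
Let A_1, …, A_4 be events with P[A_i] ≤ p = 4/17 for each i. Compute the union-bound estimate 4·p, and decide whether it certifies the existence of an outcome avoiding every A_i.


Union bound: P[∪_{i=1}^{4} A_i] ≤ Σ_i P[A_i] ≤ 4·p = 4·(4/17) = 16/17.
Numerically: 16/17 ≈ 0.941176.
Is 16/17 < 1? YES.
Since P[∪ A_i] ≤ 16/17 < 1, the complement has P[∩ A_i^c] ≥ 1 − 16/17 = 1/17 > 0, so some outcome avoids every A_i.

4·p = 16/17 ≈ 0.941176; existence CERTIFIED by the union bound.


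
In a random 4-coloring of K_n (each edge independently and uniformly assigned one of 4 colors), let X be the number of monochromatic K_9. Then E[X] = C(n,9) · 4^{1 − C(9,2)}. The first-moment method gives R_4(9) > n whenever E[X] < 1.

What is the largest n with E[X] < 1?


We need C(n, 9) · 4^{1 − 36} < 1, i.e. C(n, 9) < 4^{36 − 1} = 1180591620717411303424.
Check values of n near the boundary:
  n = 911: C(911, 9) = 1144686900492291197405; 1144686900492291197405 < 1180591620717411303424? YES
  n = 912: C(912, 9) = 1156095740032081475120; 1156095740032081475120 < 1180591620717411303424? YES
  n = 913: C(913, 9) = 1167605542753639808390; 1167605542753639808390 < 1180591620717411303424? YES
  n = 914: C(914, 9) = 1179217089587653905932; 1179217089587653905932 < 1180591620717411303424? YES
  n = 915: C(915, 9) = 1190931166636537885130; 1190931166636537885130 < 1180591620717411303424? NO
  n = 916: C(916, 9) = 1202748565202942340440; 1202748565202942340440 < 1180591620717411303424? NO
  n = 917: C(917, 9) = 1214670081818390006810; 1214670081818390006810 < 1180591620717411303424? NO
The largest n with C(n, 9) < 1180591620717411303424 is n = 914 (where E[X] = 294804272396913476483/295147905179352825856 ≈ 0.9988357). Hence R_4(9) > 914, i.e. R_4(9) ≥ 915.

Largest n = 914; hence R_4(9) > 914.


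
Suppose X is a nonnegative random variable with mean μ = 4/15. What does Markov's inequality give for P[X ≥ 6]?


μ = E[X] = 4/15, a = 6.
Markov: P[X ≥ 6] ≤ μ/a = (4/15)/6 = 2/45.
Numerically: ≈ 0.044444.
(Since a = 6 > μ = 0.266667, the bound 2/45 is < 1 and informative.)

P[X ≥ 6] ≤ 2/45 ≈ 0.044444.


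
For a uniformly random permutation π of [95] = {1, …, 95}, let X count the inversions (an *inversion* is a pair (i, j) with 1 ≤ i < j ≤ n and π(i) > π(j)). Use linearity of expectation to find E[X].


Write X = Σ X_I over the C(95, 2) = 4465 pairs i < j, with X_I the indicator of one inversion.
There are 4465 indicators.
For each fixed pair i < j, the values π(i) and π(j) are two distinct elements of {1, …, 95} in uniformly random order; by symmetry P[π(i) > π(j)] = 1/2.
By linearity: E[X] = 4465 · (1/2) = C(95, 2) · (1/2) = 4465/2 = 4465/2 ≈ 2232.500.

E[X] = 4465/2 = 2232.500.


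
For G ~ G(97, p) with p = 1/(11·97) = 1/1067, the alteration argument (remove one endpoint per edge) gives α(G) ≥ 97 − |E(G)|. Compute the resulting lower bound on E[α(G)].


E[|E(G)|] = C(97, 2)·p = 4656 · (1/1067) = 48/11.
E[α(G)] ≥ n − E[|E(G)|] = 97 − 48/11 = 1019/11.
Numerically: ≈ 92.636.
(This is only a lower bound; the true E[α(G)] may be larger.)

E[α(G)] ≥ 1019/11 ≈ 92.636.


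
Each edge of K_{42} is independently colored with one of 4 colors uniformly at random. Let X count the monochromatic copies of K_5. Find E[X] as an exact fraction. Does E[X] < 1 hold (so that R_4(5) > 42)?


E[X] = C(42, 5) · 4^{1 − 10} = 850668 · 4^{−9} = 850668/262144.
As a reduced fraction: E[X] = 212667/65536 ≈ 3.245041.
Is E[X] < 1? NO.
Since E[X] ≥ 1, the first-moment bound is inconclusive at n = 42; it does NOT by itself certify R_4(5) > 42.

E[X] = 212667/65536 ≈ 3.245041; E[X] ≥ 1; first-moment method inconclusive here.


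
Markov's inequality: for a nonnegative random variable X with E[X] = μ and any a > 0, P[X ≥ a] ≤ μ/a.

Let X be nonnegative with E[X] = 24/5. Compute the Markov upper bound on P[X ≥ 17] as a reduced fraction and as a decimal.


μ = E[X] = 24/5, a = 17.
Markov: P[X ≥ 17] ≤ μ/a = (24/5)/17 = 24/85.
Numerically: ≈ 0.2824.
(Since a = 17 > μ = 4.8000, the bound 24/85 is < 1 and informative.)

P[X ≥ 17] ≤ 24/85 ≈ 0.2824.


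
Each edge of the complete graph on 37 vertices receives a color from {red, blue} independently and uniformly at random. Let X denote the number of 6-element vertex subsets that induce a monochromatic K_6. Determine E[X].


Let X = Σ_S X_S over the C(37, 6) = 2324784 subsets S of size 6, where X_S = 1 if the K_6 on S is monochromatic.
For a fixed S, the K_6 on S has C(6, 2) = 15 edges. P[all 15 edges red] = (1/2)^15, and likewise for blue, so P[monochromatic] = 2·(1/2)^15 = 2^{1 − 15} = 1/16384.
Summing: E[X] = C(37, 6) · 2^{1 − 15} = 2324784 · 1/16384 = 145299/1024.
Numerically: E[X] ≈ 141.8936.

E[X] = C(37,6)·2^(1−C(6,2)) = 145299/1024 ≈ 141.8936.


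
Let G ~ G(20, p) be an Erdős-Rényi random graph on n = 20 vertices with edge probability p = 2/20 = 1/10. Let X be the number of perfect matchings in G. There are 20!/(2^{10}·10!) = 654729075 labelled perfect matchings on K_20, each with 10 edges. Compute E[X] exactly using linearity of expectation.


K_20 has 20!/(2^{10}·10!) = 654729075 labelled perfect matchings.
For each such perfect matching H, let X_H = 1 if all 10 edges of H are present in G. Then P[X_H = 1] = p^{10} = (1/10)^{10} = 1/10000000000.
By linearity of expectation: E[X] = Σ_H E[X_H] = 654729075 · p^{10} = 654729075 · 1/10000000000 = 26189163/400000000.
Numerically: E[X] ≈ 0.0654729.

E[X] = 654729075 · (1/10)^{10} = 26189163/400000000 ≈ 0.0654729.


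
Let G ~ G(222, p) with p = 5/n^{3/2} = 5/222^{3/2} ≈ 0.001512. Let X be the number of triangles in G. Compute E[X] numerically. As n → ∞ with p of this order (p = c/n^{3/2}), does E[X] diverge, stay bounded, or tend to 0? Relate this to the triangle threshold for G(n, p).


Number of potential triangles: C(222, 3) = 1798940.
Each occurs with probability p³ ≈ (0.001512)³ ≈ 3.453994e-09.
By linearity: E[X] = C(222, 3)·p³ ≈ 1798940 · 3.453994e-09 ≈ 0.0062.
Since α = 3/2 > 1, p = c/n^{3/2} = o(1/n) is below the triangle threshold p ~ 1/n. Asymptotically E[X] ~ (c³/6)·n^{3(1−α)} = (5³/6)·n^{-1.5} → 0, so by Markov's inequality G has no triangles w.h.p.

E[X] ≈ 0.0062; in regime p = Θ(1/n^{3/2}) E[X] tends to 0 (below the triangle threshold p ~ 1/n).


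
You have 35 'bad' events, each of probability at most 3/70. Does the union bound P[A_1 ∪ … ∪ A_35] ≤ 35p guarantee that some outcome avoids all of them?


Union bound: P[∪_{i=1}^{35} A_i] ≤ Σ_i P[A_i] ≤ 35·p = 35·(3/70) = 3/2.
Numerically: 3/2 ≈ 1.50000.
Is 3/2 < 1? NO.
Since the bound 3/2 is ≥ 1, the union bound is uninformative here; it does NOT by itself certify existence.

35·p = 3/2 ≈ 1.50000; existence NOT certified by the union bound.


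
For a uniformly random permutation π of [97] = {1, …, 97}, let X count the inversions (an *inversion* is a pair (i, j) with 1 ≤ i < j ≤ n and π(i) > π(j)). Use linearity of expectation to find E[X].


Write X = Σ X_I over the C(97, 2) = 4656 pairs i < j, with X_I the indicator of one inversion.
There are 4656 indicators.
For each fixed pair i < j, the values π(i) and π(j) are two distinct elements of {1, …, 97} in uniformly random order; by symmetry P[π(i) > π(j)] = 1/2.
By linearity: E[X] = 4656 · (1/2) = C(97, 2) · (1/2) = 4656/2 = 2328 ≈ 2328.00000.

E[X] = 2328 = 2328.00000.


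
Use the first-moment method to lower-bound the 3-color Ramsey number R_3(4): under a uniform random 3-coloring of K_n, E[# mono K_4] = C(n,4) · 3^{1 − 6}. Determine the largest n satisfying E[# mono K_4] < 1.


We need C(n, 4) · 3^{1 − 6} < 1, i.e. C(n, 4) < 3^{6 − 1} = 243.
Check values of n near the boundary:
  n = 7: C(7, 4) = 35; 35 < 243? YES
  n = 8: C(8, 4) = 70; 70 < 243? YES
  n = 9: C(9, 4) = 126; 126 < 243? YES
  n = 10: C(10, 4) = 210; 210 < 243? YES
  n = 11: C(11, 4) = 330; 330 < 243? NO
The largest n with C(n, 4) < 243 is n = 10 (where E[X] = 70/81 ≈ 0.864). Hence R_3(4) > 10, i.e. R_3(4) ≥ 11.

Largest n = 10; hence R_3(4) > 10.


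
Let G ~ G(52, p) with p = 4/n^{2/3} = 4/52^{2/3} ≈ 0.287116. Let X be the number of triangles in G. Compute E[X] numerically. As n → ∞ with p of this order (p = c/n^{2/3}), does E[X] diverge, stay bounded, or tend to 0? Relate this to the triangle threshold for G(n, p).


Number of potential triangles: C(52, 3) = 22100.
Each occurs with probability p³ ≈ (0.287116)³ ≈ 2.36686391e-02.
By linearity: E[X] = C(52, 3)·p³ ≈ 22100 · 2.36686391e-02 ≈ 523.076923.
Since α = 2/3 < 1, p = c/n^{2/3} ≫ 1/n is above the triangle threshold p ~ 1/n. Asymptotically E[X] ~ (c³/6)·n^{3(1−α)} = (4³/6)·n^{1} → ∞; triangles are abundant w.h.p.

E[X] ≈ 523.076923; in regime p = Θ(1/n^{2/3}) E[X] diverges (above the triangle threshold p ~ 1/n).


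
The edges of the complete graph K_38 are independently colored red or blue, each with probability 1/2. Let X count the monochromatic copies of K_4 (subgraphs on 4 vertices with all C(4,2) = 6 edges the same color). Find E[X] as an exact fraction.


Let X = Σ_S X_S over the C(38, 4) = 73815 subsets S of size 4, where X_S = 1 if the K_4 on S is monochromatic.
For a fixed S, the K_4 on S has C(4, 2) = 6 edges. P[all 6 edges red] = (1/2)^6, and likewise for blue, so P[monochromatic] = 2·(1/2)^6 = 2^{1 − 6} = 1/32.
By linearity of expectation: E[X] = C(38, 4) · 2^{1 − 6} = 73815 · 1/32 = 73815/32.
Numerically: E[X] ≈ 2306.71875.

E[X] = C(38,4)·2^(1−C(4,2)) = 73815/32 ≈ 2306.71875.


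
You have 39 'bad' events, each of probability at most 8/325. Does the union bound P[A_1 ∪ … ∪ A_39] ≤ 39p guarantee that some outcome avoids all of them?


Union bound: P[∪_{i=1}^{39} A_i] ≤ Σ_i P[A_i] ≤ 39·p = 39·(8/325) = 24/25.
Numerically: 24/25 ≈ 0.960.
Is 24/25 < 1? YES.
Since P[∪ A_i] ≤ 24/25 < 1, the complement has P[∩ A_i^c] ≥ 1 − 24/25 = 1/25 > 0, so some outcome avoids every A_i.

39·p = 24/25 ≈ 0.960; existence CERTIFIED by the union bound.


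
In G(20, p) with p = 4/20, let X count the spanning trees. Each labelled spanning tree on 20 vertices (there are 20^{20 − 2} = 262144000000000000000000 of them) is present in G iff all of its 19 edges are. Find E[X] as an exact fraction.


K_20 has 20^{20 − 2} = 262144000000000000000000 labelled spanning trees.
For each such spanning tree H, let X_H = 1 if all 19 edges of H are present in G. Then P[X_H = 1] = p^{19} = (1/5)^{19} = 1/19073486328125.
By linearity: E[X] = Σ_H E[X_H] = 262144000000000000000000 · p^{19} = 262144000000000000000000 · 1/19073486328125 = 68719476736/5.
Numerically: E[X] ≈ 1.37439e+10.

E[X] = 262144000000000000000000 · (1/5)^{19} = 68719476736/5 ≈ 1.37439e+10.


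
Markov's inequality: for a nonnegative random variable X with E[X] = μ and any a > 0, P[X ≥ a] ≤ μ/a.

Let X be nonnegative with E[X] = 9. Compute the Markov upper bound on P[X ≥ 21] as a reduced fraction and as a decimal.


μ = E[X] = 9, a = 21.
Markov: P[X ≥ 21] ≤ μ/a = (9)/21 = 3/7.
Numerically: ≈ 0.429.
(Since a = 21 > μ = 9.000, the bound 3/7 is < 1 and informative.)

P[X ≥ 21] ≤ 3/7 ≈ 0.429.


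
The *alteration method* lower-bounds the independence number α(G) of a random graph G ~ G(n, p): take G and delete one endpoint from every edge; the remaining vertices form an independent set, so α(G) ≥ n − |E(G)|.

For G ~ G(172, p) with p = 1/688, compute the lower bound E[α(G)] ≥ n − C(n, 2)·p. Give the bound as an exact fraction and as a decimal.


E[|E(G)|] = C(172, 2)·p = 14706 · (1/688) = 171/8.
E[α(G)] ≥ n − E[|E(G)|] = 172 − 171/8 = 1205/8.
Numerically: ≈ 150.625000.
(This is only a lower bound; the true E[α(G)] may be larger.)

E[α(G)] ≥ 1205/8 ≈ 150.625000.


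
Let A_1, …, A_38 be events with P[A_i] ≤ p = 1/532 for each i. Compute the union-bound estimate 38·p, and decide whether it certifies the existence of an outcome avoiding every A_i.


Union bound: P[∪_{i=1}^{38} A_i] ≤ Σ_i P[A_i] ≤ 38·p = 38·(1/532) = 1/14.
Numerically: 1/14 ≈ 0.071.
Is 1/14 < 1? YES.
Since P[∪ A_i] ≤ 1/14 < 1, the complement has P[∩ A_i^c] ≥ 1 − 1/14 = 13/14 > 0, so some outcome avoids every A_i.

38·p = 1/14 ≈ 0.071; existence CERTIFIED by the union bound.


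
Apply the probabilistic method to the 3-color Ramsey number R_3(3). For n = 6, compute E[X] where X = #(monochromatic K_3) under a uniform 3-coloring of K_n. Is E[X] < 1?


E[X] = C(6, 3) · 3^{1 − 3} = 20 · 3^{−2} = 20/9.
As a reduced fraction: E[X] = 20/9 ≈ 2.22222.
Is E[X] < 1? NO.
Since E[X] ≥ 1, the first-moment bound is inconclusive at n = 6; it does NOT by itself certify R_3(3) > 6.

E[X] = 20/9 ≈ 2.22222; E[X] ≥ 1; first-moment method inconclusive here.


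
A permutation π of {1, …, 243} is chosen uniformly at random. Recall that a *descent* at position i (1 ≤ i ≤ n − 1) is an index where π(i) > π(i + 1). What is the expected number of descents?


Write X = Σ X_I over i = 1, …, 242, with X_I the indicator of one descent.
There are 242 indicators.
For each fixed i, the pair (π(i), π(i+1)) is a uniformly random ordered pair of distinct values from {1, …, 243}; by symmetry P[π(i) > π(i+1)] = 1/2.
By linearity: E[X] = 242 · (1/2) = (243 − 1) · (1/2) = 121 ≈ 121.00000.

E[X] = 121 = 121.00000.


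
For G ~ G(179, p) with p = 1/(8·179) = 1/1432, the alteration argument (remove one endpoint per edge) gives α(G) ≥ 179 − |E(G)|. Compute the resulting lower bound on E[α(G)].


E[|E(G)|] = C(179, 2)·p = 15931 · (1/1432) = 89/8.
E[α(G)] ≥ n − E[|E(G)|] = 179 − 89/8 = 1343/8.
Numerically: ≈ 167.875.
(This is only a lower bound; the true E[α(G)] may be larger.)

E[α(G)] ≥ 1343/8 ≈ 167.875.


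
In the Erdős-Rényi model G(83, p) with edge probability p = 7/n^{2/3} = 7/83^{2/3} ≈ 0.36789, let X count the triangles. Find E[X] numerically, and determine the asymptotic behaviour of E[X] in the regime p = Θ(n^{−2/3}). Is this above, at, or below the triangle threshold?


Number of potential triangles: C(83, 3) = 91881.
Each occurs with probability p³ ≈ (0.36789)³ ≈ 4.9789520e-02.
By linearity: E[X] = C(83, 3)·p³ ≈ 91881 · 4.9789520e-02 ≈ 4574.71084.
Since α = 2/3 < 1, p = c/n^{2/3} ≫ 1/n is above the triangle threshold p ~ 1/n. Asymptotically E[X] ~ (c³/6)·n^{3(1−α)} = (7³/6)·n^{1} → ∞; triangles are abundant w.h.p.

E[X] ≈ 4574.71084; in regime p = Θ(1/n^{2/3}) E[X] diverges (above the triangle threshold p ~ 1/n).


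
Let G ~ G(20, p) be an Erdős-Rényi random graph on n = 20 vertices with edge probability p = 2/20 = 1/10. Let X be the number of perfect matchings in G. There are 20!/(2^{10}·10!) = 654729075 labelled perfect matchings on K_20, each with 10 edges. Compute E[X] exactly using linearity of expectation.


K_20 has 20!/(2^{10}·10!) = 654729075 labelled perfect matchings.
For each such perfect matching H, let X_H = 1 if all 10 edges of H are present in G. Then P[X_H = 1] = p^{10} = (1/10)^{10} = 1/10000000000.
By linearity: E[X] = Σ_H E[X_H] = 654729075 · p^{10} = 654729075 · 1/10000000000 = 26189163/400000000.
Numerically: E[X] ≈ 0.06547.

E[X] = 654729075 · (1/10)^{10} = 26189163/400000000 ≈ 0.06547.


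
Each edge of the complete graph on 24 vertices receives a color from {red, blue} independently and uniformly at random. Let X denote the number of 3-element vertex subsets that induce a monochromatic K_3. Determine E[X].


Let X = Σ_S X_S over the C(24, 3) = 2024 subsets S of size 3, where X_S = 1 if the K_3 on S is monochromatic.
For a fixed S, the K_3 on S has C(3, 2) = 3 edges. P[all 3 edges red] = (1/2)^3, and likewise for blue, so P[monochromatic] = 2·(1/2)^3 = 2^{1 − 3} = 1/4.
By linearity of expectation: E[X] = C(24, 3) · 2^{1 − 3} = 2024 · 1/4 = 506.
Numerically: E[X] ≈ 506.0000.

E[X] = C(24,3)·2^(1−C(3,2)) = 506 ≈ 506.0000.


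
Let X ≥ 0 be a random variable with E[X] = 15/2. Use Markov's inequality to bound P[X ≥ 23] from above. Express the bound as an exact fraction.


μ = E[X] = 15/2, a = 23.
Markov: P[X ≥ 23] ≤ μ/a = (15/2)/23 = 15/46.
Numerically: ≈ 0.3261.
(Since a = 23 > μ = 7.5000, the bound 15/46 is < 1 and informative.)

P[X ≥ 23] ≤ 15/46 ≈ 0.3261.


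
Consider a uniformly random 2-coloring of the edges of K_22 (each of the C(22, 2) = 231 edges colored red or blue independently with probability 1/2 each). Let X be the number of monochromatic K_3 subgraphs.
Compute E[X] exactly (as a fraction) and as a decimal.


Let X = Σ_S X_S over the C(22, 3) = 1540 subsets S of size 3, where X_S = 1 if the K_3 on S is monochromatic.
For a fixed S, the K_3 on S has C(3, 2) = 3 edges. P[all 3 edges red] = (1/2)^3, and likewise for blue, so P[monochromatic] = 2·(1/2)^3 = 2^{1 − 3} = 1/4.
By linearity of expectation: E[X] = C(22, 3) · 2^{1 − 3} = 1540 · 1/4 = 385.
Numerically: E[X] ≈ 385.0000.

E[X] = C(22,3)·2^(1−C(3,2)) = 385 ≈ 385.0000.


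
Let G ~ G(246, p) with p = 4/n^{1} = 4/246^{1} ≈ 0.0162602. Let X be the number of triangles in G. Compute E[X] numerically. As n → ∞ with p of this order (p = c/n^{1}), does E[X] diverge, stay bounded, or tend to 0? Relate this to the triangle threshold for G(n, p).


Number of potential triangles: C(246, 3) = 2450980.
Each occurs with probability p³ ≈ (0.0162602)³ ≈ 4.29907135e-06.
By linearity: E[X] = C(246, 3)·p³ ≈ 2450980 · 4.29907135e-06 ≈ 10.536938.
Here α = 1, so p = 4/n is exactly at the triangle threshold p ~ 1/n. Asymptotically E[X] → c³/6 = 4³/6 = 32/3 ≈ 10.666667, a bounded constant. In this regime the triangle count is asymptotically Poisson(c³/6).

E[X] ≈ 10.536938; in regime p = Θ(1/n^{1}) E[X] stays bounded (at the triangle threshold p ~ 1/n).


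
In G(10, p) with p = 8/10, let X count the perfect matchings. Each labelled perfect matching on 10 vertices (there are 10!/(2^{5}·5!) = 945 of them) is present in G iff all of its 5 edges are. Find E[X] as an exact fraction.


K_10 has 10!/(2^{5}·5!) = 945 labelled perfect matchings.
For each such perfect matching H, let X_H = 1 if all 5 edges of H are present in G. Then P[X_H = 1] = p^{5} = (4/5)^{5} = 1024/3125.
By linearity: E[X] = Σ_H E[X_H] = 945 · p^{5} = 945 · 1024/3125 = 193536/625.
Numerically: E[X] ≈ 309.66.

E[X] = 945 · (4/5)^{5} = 193536/625 ≈ 309.66.


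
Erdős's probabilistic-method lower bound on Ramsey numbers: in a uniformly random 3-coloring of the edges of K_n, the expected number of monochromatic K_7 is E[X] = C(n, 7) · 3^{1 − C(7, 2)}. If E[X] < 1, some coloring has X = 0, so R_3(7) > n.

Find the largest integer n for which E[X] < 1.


We need C(n, 7) · 3^{1 − 21} < 1, i.e. C(n, 7) < 3^{21 − 1} = 3486784401.
Check values of n near the boundary:
  n = 76: C(76, 7) = 2186189400; 2186189400 < 3486784401? YES
  n = 77: C(77, 7) = 2404808340; 2404808340 < 3486784401? YES
  n = 78: C(78, 7) = 2641902120; 2641902120 < 3486784401? YES
  n = 79: C(79, 7) = 2898753715; 2898753715 < 3486784401? YES
  n = 80: C(80, 7) = 3176716400; 3176716400 < 3486784401? YES
  n = 81: C(81, 7) = 3477216600; 3477216600 < 3486784401? YES
  n = 82: C(82, 7) = 3801756816; 3801756816 < 3486784401? NO
The largest n with C(n, 7) < 3486784401 is n = 81 (where E[X] = 42928600/43046721 ≈ 0.997). Hence R_3(7) > 81, i.e. R_3(7) ≥ 82.

Largest n = 81; hence R_3(7) > 81.


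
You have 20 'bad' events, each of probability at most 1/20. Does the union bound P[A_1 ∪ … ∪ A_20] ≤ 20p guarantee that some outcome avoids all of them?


Union bound: P[∪_{i=1}^{20} A_i] ≤ Σ_i P[A_i] ≤ 20·p = 20·(1/20) = 1.
Numerically: 1 ≈ 1.000.
Is 1 < 1? NO.
Since the bound 1 is ≥ 1, the union bound is uninformative here; it does NOT by itself certify existence.

20·p = 1 ≈ 1.000; existence NOT certified by the union bound.


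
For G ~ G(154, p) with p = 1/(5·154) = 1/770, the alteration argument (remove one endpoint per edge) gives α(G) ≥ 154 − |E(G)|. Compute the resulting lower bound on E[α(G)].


E[|E(G)|] = C(154, 2)·p = 11781 · (1/770) = 153/10.
E[α(G)] ≥ n − E[|E(G)|] = 154 − 153/10 = 1387/10.
Numerically: ≈ 138.70000.
(This is only a lower bound; the true E[α(G)] may be larger.)

E[α(G)] ≥ 1387/10 ≈ 138.70000.


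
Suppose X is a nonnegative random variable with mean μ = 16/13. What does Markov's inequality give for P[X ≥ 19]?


μ = E[X] = 16/13, a = 19.
Markov: P[X ≥ 19] ≤ μ/a = (16/13)/19 = 16/247.
Numerically: ≈ 0.0648.
(Since a = 19 > μ = 1.2308, the bound 16/247 is < 1 and informative.)

P[X ≥ 19] ≤ 16/247 ≈ 0.0648.


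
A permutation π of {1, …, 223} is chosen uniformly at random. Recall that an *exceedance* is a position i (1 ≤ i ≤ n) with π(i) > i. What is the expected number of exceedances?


Write X = Σ_{i=1}^{223} X_i, where X_i = 1_{π(i) > i}.
For each fixed i, π(i) is uniform over {1, …, 223} (marginal of a uniform permutation), so P[π(i) > i] = (n − i)/n. Summing: Σ_{i=1}^{223} (n − i)/n = (0 + 1 + … + 222)/223 = 223(223 − 1)/(2·223) = (223 − 1)/2.
Hence E[X] = Σ_{i=1}^{223} (223 − i)/223 = 111 ≈ 111.000.

E[X] = 111 = 111.000.


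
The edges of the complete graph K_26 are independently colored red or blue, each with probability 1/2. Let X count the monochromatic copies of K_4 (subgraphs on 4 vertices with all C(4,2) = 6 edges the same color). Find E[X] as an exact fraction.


Let X = Σ_S X_S over the C(26, 4) = 14950 subsets S of size 4, where X_S = 1 if the K_4 on S is monochromatic.
For a fixed S, the K_4 on S has C(4, 2) = 6 edges. P[all 6 edges red] = (1/2)^6, and likewise for blue, so P[monochromatic] = 2·(1/2)^6 = 2^{1 − 6} = 1/32.
Summing: E[X] = C(26, 4) · 2^{1 − 6} = 14950 · 1/32 = 7475/16.
Numerically: E[X] ≈ 467.187500.

E[X] = C(26,4)·2^(1−C(4,2)) = 7475/16 ≈ 467.187500.


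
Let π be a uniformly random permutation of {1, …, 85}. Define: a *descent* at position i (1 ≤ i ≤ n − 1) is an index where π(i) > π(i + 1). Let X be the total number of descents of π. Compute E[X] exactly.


Write X = Σ X_I over i = 1, …, 84, with X_I the indicator of one descent.
There are 84 indicators.
For each fixed i, the pair (π(i), π(i+1)) is a uniformly random ordered pair of distinct values from {1, …, 85}; by symmetry P[π(i) > π(i+1)] = 1/2.
By linearity: E[X] = 84 · (1/2) = (85 − 1) · (1/2) = 42 ≈ 42.000000.

E[X] = 42 = 42.000000.


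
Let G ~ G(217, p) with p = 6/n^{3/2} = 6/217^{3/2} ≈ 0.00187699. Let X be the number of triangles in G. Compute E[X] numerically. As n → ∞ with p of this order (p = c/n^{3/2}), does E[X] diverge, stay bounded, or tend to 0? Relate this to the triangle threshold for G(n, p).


Number of potential triangles: C(217, 3) = 1679580.
Each occurs with probability p³ ≈ (0.00187699)³ ≈ 6.61279331e-09.
By linearity: E[X] = C(217, 3)·p³ ≈ 1679580 · 6.61279331e-09 ≈ 0.011107.
Since α = 3/2 > 1, p = c/n^{3/2} = o(1/n) is below the triangle threshold p ~ 1/n. Asymptotically E[X] ~ (c³/6)·n^{3(1−α)} = (6³/6)·n^{-1.5} → 0, so by Markov's inequality G has no triangles w.h.p.

E[X] ≈ 0.011107; in regime p = Θ(1/n^{3/2}) E[X] tends to 0 (below the triangle threshold p ~ 1/n).


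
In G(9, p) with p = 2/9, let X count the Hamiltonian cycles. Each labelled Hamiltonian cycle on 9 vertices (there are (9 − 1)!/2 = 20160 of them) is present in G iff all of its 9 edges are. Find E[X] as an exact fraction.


K_9 has (9 − 1)!/2 = 20160 labelled Hamiltonian cycles.
For each such Hamiltonian cycle H, let X_H = 1 if all 9 edges of H are present in G. Then P[X_H = 1] = p^{9} = (2/9)^{9} = 512/387420489.
Summing the indicators: E[X] = Σ_H E[X_H] = 20160 · p^{9} = 20160 · 512/387420489 = 1146880/43046721.
Numerically: E[X] ≈ 0.0266.

E[X] = 20160 · (2/9)^{9} = 1146880/43046721 ≈ 0.0266.


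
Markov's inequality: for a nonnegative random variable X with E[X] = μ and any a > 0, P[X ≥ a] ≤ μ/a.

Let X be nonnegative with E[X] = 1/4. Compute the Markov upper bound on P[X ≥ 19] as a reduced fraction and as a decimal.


μ = E[X] = 1/4, a = 19.
Markov: P[X ≥ 19] ≤ μ/a = (1/4)/19 = 1/76.
Numerically: ≈ 0.013.
(Since a = 19 > μ = 0.250, the bound 1/76 is < 1 and informative.)

P[X ≥ 19] ≤ 1/76 ≈ 0.013.


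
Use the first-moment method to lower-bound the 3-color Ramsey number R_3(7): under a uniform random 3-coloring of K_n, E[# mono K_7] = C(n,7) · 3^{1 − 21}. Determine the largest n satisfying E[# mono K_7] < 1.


We need C(n, 7) · 3^{1 − 21} < 1, i.e. C(n, 7) < 3^{21 − 1} = 3486784401.
Check values of n near the boundary:
  n = 75: C(75, 7) = 1984829850; 1984829850 < 3486784401? YES
  n = 76: C(76, 7) = 2186189400; 2186189400 < 3486784401? YES
  n = 77: C(77, 7) = 2404808340; 2404808340 < 3486784401? YES
  n = 78: C(78, 7) = 2641902120; 2641902120 < 3486784401? YES
  n = 79: C(79, 7) = 2898753715; 2898753715 < 3486784401? YES
  n = 80: C(80, 7) = 3176716400; 3176716400 < 3486784401? YES
  n = 81: C(81, 7) = 3477216600; 3477216600 < 3486784401? YES
  n = 82: C(82, 7) = 3801756816; 3801756816 < 3486784401? NO
  n = 83: C(83, 7) = 4151918628; 4151918628 < 3486784401? NO
  n = 84: C(84, 7) = 4529365776; 4529365776 < 3486784401? NO
The largest n with C(n, 7) < 3486784401 is n = 81 (where E[X] = 42928600/43046721 ≈ 0.997). Hence R_3(7) > 81, i.e. R_3(7) ≥ 82.

Largest n = 81; hence R_3(7) > 81.


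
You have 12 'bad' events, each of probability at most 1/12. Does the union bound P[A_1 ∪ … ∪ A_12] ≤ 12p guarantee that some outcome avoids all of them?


Union bound: P[∪_{i=1}^{12} A_i] ≤ Σ_i P[A_i] ≤ 12·p = 12·(1/12) = 1.
Numerically: 1 ≈ 1.0000.
Is 1 < 1? NO.
Since the bound 1 is ≥ 1, the union bound is uninformative here; it does NOT by itself certify existence.

12·p = 1 ≈ 1.0000; existence NOT certified by the union bound.


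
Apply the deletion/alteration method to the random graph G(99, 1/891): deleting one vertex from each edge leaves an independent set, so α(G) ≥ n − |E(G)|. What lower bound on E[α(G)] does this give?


E[|E(G)|] = C(99, 2)·p = 4851 · (1/891) = 49/9.
E[α(G)] ≥ n − E[|E(G)|] = 99 − 49/9 = 842/9.
Numerically: ≈ 93.5556.
(This is only a lower bound; the true E[α(G)] may be larger.)

E[α(G)] ≥ 842/9 ≈ 93.5556.


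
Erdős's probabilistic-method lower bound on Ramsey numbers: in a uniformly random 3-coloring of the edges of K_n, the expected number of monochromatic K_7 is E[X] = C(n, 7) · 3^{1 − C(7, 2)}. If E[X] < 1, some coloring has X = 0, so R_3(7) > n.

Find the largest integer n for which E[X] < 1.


We need C(n, 7) · 3^{1 − 21} < 1, i.e. C(n, 7) < 3^{21 − 1} = 3486784401.
Check values of n near the boundary:
  n = 77: C(77, 7) = 2404808340; 2404808340 < 3486784401? YES
  n = 78: C(78, 7) = 2641902120; 2641902120 < 3486784401? YES
  n = 79: C(79, 7) = 2898753715; 2898753715 < 3486784401? YES
  n = 80: C(80, 7) = 3176716400; 3176716400 < 3486784401? YES
  n = 81: C(81, 7) = 3477216600; 3477216600 < 3486784401? YES
  n = 82: C(82, 7) = 3801756816; 3801756816 < 3486784401? NO
  n = 83: C(83, 7) = 4151918628; 4151918628 < 3486784401? NO
  n = 84: C(84, 7) = 4529365776; 4529365776 < 3486784401? NO
The largest n with C(n, 7) < 3486784401 is n = 81 (where E[X] = 42928600/43046721 ≈ 0.997). Hence R_3(7) > 81, i.e. R_3(7) ≥ 82.

Largest n = 81; hence R_3(7) > 81.
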